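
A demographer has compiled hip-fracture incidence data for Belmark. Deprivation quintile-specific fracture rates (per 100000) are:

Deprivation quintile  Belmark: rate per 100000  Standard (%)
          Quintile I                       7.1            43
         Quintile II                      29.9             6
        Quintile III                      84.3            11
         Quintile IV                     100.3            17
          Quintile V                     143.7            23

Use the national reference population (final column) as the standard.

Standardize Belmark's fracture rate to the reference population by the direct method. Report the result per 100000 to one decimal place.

Standard weights: 0.43, 0.06, 0.11, 0.17, 0.23.
Standardized rate: 0.4300×7.1 + 0.0600×29.9 + 0.1100×84.3 + 0.1700×100.3 + 0.2300×143.7 = 64.2220 per 100000.

64.2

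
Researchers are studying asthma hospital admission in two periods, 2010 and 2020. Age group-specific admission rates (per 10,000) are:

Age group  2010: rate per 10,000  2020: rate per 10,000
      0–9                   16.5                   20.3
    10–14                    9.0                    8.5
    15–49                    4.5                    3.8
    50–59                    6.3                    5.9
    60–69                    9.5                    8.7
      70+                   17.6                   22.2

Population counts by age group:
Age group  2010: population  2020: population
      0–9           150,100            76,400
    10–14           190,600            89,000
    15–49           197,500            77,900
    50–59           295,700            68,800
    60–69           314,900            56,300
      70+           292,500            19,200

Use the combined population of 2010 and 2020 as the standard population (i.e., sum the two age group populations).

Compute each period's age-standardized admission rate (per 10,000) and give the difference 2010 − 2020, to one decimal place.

-0.8

Combined standard total = 1,828,900; weights = 0.1238, 0.1529, 0.1506, 0.1993, 0.2030, 0.1704.
2010: 0.1238×16.5 + 0.1529×9.0 + 0.1506×4.5 + 0.1993×6.3 + 0.2030×9.5 + 0.1704×17.6 = 10.2803 per 10,000.
2020: 0.1238×20.3 + 0.1529×8.5 + 0.1506×3.8 + 0.1993×5.9 + 0.2030×8.7 + 0.1704×22.2 = 11.1109 per 10,000.
Difference = 10.2803 − 11.1109 = -0.8307.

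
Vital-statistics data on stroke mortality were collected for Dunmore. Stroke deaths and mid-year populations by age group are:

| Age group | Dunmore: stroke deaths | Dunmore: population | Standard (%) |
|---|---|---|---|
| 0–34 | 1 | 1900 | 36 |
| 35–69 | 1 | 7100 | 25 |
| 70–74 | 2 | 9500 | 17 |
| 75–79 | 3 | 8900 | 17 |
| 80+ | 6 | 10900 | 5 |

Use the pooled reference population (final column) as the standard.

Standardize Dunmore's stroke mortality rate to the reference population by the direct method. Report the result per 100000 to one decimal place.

Age-specific rates per 100000 for Dunmore: 52.63, 14.08, 21.05, 33.71, 55.05.
Standard weights: 0.36, 0.25, 0.17, 0.17, 0.05.
Standardized rate: 0.3600×52.63 + 0.2500×14.08 + 0.1700×21.05 + 0.1700×33.71 + 0.0500×55.05 = 34.5301 per 100000.

34.5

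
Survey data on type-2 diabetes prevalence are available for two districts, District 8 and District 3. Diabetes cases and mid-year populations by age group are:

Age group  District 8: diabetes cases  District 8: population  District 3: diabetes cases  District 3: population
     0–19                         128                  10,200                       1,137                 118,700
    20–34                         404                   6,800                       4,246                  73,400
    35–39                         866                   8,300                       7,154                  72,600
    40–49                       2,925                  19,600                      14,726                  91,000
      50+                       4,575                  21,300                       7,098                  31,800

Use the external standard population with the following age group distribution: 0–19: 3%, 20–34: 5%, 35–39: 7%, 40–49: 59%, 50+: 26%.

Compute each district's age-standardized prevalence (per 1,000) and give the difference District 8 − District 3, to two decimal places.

-9.04

Age-specific rates per 1,000 for District 8: 12.549, 59.412, 104.337, 149.235, 214.789.
For District 3: 9.579, 57.847, 98.540, 161.824, 223.208.
Standard weights: 0.03, 0.05, 0.07, 0.59, 0.26.
District 8: 0.0300×12.549 + 0.0500×59.412 + 0.0700×104.337 + 0.5900×149.235 + 0.2600×214.789 = 154.5442 per 1,000.
District 3: 0.0300×9.579 + 0.0500×57.847 + 0.0700×98.540 + 0.5900×161.824 + 0.2600×223.208 = 163.5878 per 1,000.
Difference = 154.5442 − 163.5878 = -9.0435.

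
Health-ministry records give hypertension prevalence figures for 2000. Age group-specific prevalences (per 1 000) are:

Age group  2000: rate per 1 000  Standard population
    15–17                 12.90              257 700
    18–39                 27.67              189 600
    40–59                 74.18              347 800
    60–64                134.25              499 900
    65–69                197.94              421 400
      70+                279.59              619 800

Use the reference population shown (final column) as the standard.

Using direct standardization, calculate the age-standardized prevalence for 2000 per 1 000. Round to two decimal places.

Standard total = 2 336 200; weights = 0.1103, 0.0812, 0.1489, 0.2140, 0.1804, 0.2653.
Standardized rate: 0.1103×12.90 + 0.0812×27.67 + 0.1489×74.18 + 0.2140×134.25 + 0.1804×197.94 + 0.2653×279.59 = 153.3190 per 1 000.

153.32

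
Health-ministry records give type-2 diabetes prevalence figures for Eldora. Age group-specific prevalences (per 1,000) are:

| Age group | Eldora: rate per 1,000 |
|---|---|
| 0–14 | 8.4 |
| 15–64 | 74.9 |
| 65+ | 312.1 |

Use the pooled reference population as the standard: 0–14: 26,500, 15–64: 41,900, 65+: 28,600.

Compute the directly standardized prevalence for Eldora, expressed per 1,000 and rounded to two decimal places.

126.67

Standard total = 97,000; weights = 0.2732, 0.4320, 0.2948.
Standardized rate: 0.2732×8.4 + 0.4320×74.9 + 0.2948×312.1 = 126.6698 per 1,000.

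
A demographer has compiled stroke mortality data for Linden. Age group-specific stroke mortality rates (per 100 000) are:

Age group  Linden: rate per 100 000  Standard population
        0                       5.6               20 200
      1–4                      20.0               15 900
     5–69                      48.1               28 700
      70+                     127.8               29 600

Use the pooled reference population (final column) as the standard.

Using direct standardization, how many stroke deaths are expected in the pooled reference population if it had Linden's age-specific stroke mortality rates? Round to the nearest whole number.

Expected stroke deaths = Σ (standard pop × age-specific rate ÷ 100 000)
= 20 200×5.6/100 000 + 15 900×20.0/100 000 + 28 700×48.1/100 000 + 29 600×127.8/100 000
= 1.13 + 3.18 + 13.80 + 37.83 = 55.94.

56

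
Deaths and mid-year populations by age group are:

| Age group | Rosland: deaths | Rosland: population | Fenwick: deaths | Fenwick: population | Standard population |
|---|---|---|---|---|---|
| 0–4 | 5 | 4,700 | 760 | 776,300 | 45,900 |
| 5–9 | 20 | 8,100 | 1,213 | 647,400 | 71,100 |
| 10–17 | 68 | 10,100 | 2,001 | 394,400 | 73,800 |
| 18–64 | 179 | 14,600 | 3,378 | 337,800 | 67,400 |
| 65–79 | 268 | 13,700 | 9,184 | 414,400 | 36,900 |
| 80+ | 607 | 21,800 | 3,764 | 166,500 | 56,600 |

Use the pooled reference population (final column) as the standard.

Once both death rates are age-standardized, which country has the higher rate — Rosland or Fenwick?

Rosland

Age-specific rates per 1,000 for Rosland: 1.064, 2.469, 6.733, 12.260, 19.562, 27.844.
For Fenwick: 0.979, 1.874, 5.074, 10.000, 22.162, 22.607.
Standard total = 351,700; weights = 0.1305, 0.2022, 0.2098, 0.1916, 0.1049, 0.1609.
Rosland: 0.1305×1.064 + 0.2022×2.469 + 0.2098×6.733 + 0.1916×12.260 + 0.1049×19.562 + 0.1609×27.844 = 10.9338 per 1,000.
Fenwick: 0.1305×0.979 + 0.2022×1.874 + 0.2098×5.074 + 0.1916×10.000 + 0.1049×22.162 + 0.1609×22.607 = 9.4509 per 1,000.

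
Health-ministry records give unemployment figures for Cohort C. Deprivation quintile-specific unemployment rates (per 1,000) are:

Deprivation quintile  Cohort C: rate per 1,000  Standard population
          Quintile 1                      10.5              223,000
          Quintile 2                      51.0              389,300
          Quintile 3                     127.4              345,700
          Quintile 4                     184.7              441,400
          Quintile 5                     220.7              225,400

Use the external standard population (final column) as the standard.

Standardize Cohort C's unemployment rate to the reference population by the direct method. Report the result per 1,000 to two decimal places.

121.56

Standard total = 1,624,800; weights = 0.1372, 0.2396, 0.2128, 0.2717, 0.1387.
Standardized rate: 0.1372×10.5 + 0.2396×51.0 + 0.2128×127.4 + 0.2717×184.7 + 0.1387×220.7 = 121.5598 per 1,000.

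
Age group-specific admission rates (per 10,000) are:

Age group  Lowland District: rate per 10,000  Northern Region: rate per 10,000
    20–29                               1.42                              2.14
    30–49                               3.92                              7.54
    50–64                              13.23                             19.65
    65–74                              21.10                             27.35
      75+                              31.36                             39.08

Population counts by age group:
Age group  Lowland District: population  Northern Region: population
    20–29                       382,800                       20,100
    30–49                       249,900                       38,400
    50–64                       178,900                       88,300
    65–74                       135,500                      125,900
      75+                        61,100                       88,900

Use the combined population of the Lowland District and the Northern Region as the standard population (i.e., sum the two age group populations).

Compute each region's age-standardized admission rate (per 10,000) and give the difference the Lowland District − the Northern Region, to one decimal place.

Combined standard total = 1,369,800; weights = 0.2941, 0.2105, 0.1951, 0.1908, 0.1095.
The Lowland District: 0.2941×1.42 + 0.2105×3.92 + 0.1951×13.23 + 0.1908×21.10 + 0.1095×31.36 = 11.2840 per 10,000.
The Northern Region: 0.2941×2.14 + 0.2105×7.54 + 0.1951×19.65 + 0.1908×27.35 + 0.1095×39.08 = 15.5481 per 10,000.
Difference = 11.2840 − 15.5481 = -4.2641.

-4.3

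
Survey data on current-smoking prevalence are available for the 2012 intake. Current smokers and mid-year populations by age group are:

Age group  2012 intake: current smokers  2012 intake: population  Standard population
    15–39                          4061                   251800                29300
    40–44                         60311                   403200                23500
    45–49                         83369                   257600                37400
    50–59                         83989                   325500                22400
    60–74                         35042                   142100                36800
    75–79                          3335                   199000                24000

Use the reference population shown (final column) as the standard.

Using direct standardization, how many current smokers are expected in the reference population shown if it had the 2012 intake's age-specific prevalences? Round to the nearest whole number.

Age-specific rates per 1000 for the 2012 intake: 16.128, 149.581, 323.637, 258.031, 246.601, 16.759.
Expected current smokers = Σ (standard pop × age-specific rate ÷ 1000)
= 29300×16.128/1000 + 23500×149.581/1000 + 37400×323.637/1000 + 22400×258.031/1000 + 36800×246.601/1000 + 24000×16.759/1000
= 472.55 + 3515.15 + 12104.04 + 5779.89 + 9074.92 + 402.21 = 31348.75.

31349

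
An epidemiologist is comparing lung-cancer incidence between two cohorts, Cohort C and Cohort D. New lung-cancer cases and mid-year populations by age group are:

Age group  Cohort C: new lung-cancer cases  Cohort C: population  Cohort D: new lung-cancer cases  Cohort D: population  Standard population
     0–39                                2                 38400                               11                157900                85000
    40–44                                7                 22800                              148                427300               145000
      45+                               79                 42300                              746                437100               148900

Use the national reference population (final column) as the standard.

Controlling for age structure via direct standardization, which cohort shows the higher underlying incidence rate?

Cohort C

Age-specific rates per 100000 for Cohort C: 5.21, 30.70, 186.76.
For Cohort D: 6.97, 34.64, 170.67.
Standard total = 378900; weights = 0.2243, 0.3827, 0.3930.
Cohort C: 0.2243×5.21 + 0.3827×30.70 + 0.3930×186.76 = 86.3109 per 100000.
Cohort D: 0.2243×6.97 + 0.3827×34.64 + 0.3930×170.67 = 81.8875 per 100000.
The crude rates (85.02 vs 88.53) would put Cohort D higher, but that reflects its age composition; once standardized to a common age structure, Cohort C has the higher underlying rate.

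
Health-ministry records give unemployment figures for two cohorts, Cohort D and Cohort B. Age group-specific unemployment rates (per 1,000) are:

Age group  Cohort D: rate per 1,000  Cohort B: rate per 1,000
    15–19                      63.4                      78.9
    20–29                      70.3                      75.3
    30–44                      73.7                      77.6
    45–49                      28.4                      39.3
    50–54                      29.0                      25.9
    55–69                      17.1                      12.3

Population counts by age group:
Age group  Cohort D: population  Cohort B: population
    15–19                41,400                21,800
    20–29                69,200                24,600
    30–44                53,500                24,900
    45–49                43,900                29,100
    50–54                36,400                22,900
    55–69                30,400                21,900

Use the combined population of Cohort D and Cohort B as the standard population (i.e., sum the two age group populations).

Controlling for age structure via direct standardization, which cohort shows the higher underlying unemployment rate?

Combined standard total = 420,000; weights = 0.1505, 0.2233, 0.1867, 0.1738, 0.1412, 0.1245.
Cohort D: 0.1505×63.4 + 0.2233×70.3 + 0.1867×73.7 + 0.1738×28.4 + 0.1412×29.0 + 0.1245×17.1 = 50.1579 per 1,000.
Cohort B: 0.1505×78.9 + 0.2233×75.3 + 0.1867×77.6 + 0.1738×39.3 + 0.1412×25.9 + 0.1245×12.3 = 55.1941 per 1,000.
The crude rates (51.87 vs 51.73) would put Cohort D higher, but that reflects its age composition; once standardized to a common age structure, Cohort B has the higher underlying rate.

Cohort B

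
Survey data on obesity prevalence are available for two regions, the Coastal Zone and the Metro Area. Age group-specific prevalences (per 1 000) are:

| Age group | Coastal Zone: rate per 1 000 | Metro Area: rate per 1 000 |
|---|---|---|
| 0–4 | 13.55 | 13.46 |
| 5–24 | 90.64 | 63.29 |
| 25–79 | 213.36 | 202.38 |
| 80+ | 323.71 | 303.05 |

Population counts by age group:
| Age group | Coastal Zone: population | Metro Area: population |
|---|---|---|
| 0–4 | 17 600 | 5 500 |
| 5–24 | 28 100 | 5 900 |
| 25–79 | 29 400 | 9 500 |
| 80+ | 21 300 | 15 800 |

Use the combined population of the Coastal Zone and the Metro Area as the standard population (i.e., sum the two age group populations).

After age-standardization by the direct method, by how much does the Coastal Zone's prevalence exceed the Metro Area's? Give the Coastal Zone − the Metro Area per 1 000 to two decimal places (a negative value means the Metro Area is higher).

15.97

Combined standard total = 133 100; weights = 0.1736, 0.2554, 0.2923, 0.2787.
The Coastal Zone: 0.1736×13.55 + 0.2554×90.64 + 0.2923×213.36 + 0.2787×323.71 = 178.0925 per 1 000.
The Metro Area: 0.1736×13.46 + 0.2554×63.29 + 0.2923×202.38 + 0.2787×303.05 = 162.1226 per 1 000.
Difference = 178.0925 − 162.1226 = 15.9698.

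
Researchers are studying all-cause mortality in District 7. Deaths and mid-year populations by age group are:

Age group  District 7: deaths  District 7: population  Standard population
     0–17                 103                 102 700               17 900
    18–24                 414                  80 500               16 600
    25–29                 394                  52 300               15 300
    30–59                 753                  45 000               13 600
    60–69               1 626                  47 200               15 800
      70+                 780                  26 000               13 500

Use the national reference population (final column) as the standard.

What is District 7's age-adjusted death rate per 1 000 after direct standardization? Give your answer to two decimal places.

15.05

Age-specific rates per 1 000 for District 7: 1.003, 5.143, 7.533, 16.733, 34.449, 30.000.
Standard total = 92 700; weights = 0.1931, 0.1791, 0.1650, 0.1467, 0.1704, 0.1456.
Standardized rate: 0.1931×1.003 + 0.1791×5.143 + 0.1650×7.533 + 0.1467×16.733 + 0.1704×34.449 + 0.1456×30.000 = 15.0535 per 1 000.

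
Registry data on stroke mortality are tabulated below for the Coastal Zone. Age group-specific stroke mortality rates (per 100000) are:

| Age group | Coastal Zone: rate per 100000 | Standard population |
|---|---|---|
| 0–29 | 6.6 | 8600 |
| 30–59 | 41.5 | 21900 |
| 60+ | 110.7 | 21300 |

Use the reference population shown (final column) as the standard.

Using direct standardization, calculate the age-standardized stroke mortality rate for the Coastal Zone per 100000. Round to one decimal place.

Standard total = 51800; weights = 0.1660, 0.4228, 0.4112.
Standardized rate: 0.1660×6.6 + 0.4228×41.5 + 0.4112×110.7 = 64.1606 per 100000.

64.2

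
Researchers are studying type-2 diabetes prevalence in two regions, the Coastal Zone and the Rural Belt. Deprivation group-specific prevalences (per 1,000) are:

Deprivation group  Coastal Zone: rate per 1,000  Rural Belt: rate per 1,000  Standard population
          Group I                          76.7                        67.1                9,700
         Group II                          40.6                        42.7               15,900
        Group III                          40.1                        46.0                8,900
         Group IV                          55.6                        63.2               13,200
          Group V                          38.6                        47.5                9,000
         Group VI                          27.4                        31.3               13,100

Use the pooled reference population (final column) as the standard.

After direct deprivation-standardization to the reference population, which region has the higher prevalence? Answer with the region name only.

Standard total = 69,800; weights = 0.1390, 0.2278, 0.1275, 0.1891, 0.1289, 0.1877.
The Coastal Zone: 0.1390×76.7 + 0.2278×40.6 + 0.1275×40.1 + 0.1891×55.6 + 0.1289×38.6 + 0.1877×27.4 = 45.6544 per 1,000.
The Rural Belt: 0.1390×67.1 + 0.2278×42.7 + 0.1275×46.0 + 0.1891×63.2 + 0.1289×47.5 + 0.1877×31.3 = 48.8678 per 1,000.

Rural Belt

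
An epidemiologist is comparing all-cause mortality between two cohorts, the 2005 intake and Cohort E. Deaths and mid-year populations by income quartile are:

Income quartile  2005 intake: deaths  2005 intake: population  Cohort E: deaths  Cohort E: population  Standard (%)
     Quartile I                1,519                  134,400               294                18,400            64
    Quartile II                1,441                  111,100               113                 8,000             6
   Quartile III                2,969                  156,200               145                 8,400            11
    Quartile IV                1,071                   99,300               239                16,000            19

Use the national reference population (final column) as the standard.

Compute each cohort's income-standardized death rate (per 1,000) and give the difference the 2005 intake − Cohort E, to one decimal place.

Income-specific rates per 1,000 for the 2005 intake: 11.302, 12.970, 19.008, 10.785.
For Cohort E: 15.978, 14.125, 17.262, 14.938.
Standard weights: 0.64, 0.06, 0.11, 0.19.
The 2005 intake: 0.6400×11.302 + 0.0600×12.970 + 0.1100×19.008 + 0.1900×10.785 = 12.1516 per 1,000.
Cohort E: 0.6400×15.978 + 0.0600×14.125 + 0.1100×17.262 + 0.1900×14.938 = 15.8105 per 1,000.
Difference = 12.1516 − 15.8105 = -3.6589.

-3.7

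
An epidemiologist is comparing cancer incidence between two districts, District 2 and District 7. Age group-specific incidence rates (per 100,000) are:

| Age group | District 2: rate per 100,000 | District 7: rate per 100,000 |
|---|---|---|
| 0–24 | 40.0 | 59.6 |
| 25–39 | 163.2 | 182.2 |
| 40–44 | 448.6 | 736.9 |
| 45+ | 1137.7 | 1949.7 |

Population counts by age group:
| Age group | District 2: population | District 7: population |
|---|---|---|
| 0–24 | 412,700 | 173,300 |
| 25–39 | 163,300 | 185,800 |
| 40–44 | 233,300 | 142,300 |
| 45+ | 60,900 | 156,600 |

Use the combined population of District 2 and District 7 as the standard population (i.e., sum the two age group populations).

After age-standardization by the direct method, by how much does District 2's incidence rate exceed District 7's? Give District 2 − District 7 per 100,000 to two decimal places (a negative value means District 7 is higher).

Combined standard total = 1,528,200; weights = 0.3835, 0.2284, 0.2458, 0.1423.
District 2: 0.3835×40.0 + 0.2284×163.2 + 0.2458×448.6 + 0.1423×1137.7 = 324.7985 per 100,000.
District 7: 0.3835×59.6 + 0.2284×182.2 + 0.2458×736.9 + 0.1423×1949.7 = 523.0801 per 100,000.
Difference = 324.7985 − 523.0801 = -198.2816.

-198.28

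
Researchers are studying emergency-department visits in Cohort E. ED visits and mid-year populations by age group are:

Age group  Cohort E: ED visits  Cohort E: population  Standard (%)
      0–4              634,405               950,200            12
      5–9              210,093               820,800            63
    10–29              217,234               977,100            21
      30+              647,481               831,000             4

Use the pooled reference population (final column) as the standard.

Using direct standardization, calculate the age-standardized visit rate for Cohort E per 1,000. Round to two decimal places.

Age-specific rates per 1,000 for Cohort E: 667.654, 255.961, 222.325, 779.159.
Standard weights: 0.12, 0.63, 0.21, 0.04.
Standardized rate: 0.1200×667.654 + 0.6300×255.961 + 0.2100×222.325 + 0.0400×779.159 = 319.2287 per 1,000.

319.23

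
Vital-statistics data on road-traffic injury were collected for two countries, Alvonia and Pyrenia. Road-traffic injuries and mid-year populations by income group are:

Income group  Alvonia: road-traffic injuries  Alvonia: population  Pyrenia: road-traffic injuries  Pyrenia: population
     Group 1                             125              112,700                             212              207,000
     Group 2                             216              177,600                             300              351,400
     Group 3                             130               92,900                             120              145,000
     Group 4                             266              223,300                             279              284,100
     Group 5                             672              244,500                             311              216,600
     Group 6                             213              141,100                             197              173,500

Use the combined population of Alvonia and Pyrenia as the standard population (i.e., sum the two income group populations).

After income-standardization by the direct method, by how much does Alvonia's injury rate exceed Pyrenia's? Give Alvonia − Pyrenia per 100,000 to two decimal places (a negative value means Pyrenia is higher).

Income-specific rates per 100,000 for Alvonia: 110.91, 121.62, 139.94, 119.12, 274.85, 150.96.
For Pyrenia: 102.42, 85.37, 82.76, 98.20, 143.58, 113.54.
Combined standard total = 2,369,700; weights = 0.1349, 0.2232, 0.1004, 0.2141, 0.1946, 0.1328.
Alvonia: 0.1349×110.91 + 0.2232×121.62 + 0.1004×139.94 + 0.2141×119.12 + 0.1946×274.85 + 0.1328×150.96 = 155.1897 per 100,000.
Pyrenia: 0.1349×102.42 + 0.2232×85.37 + 0.1004×82.76 + 0.2141×98.20 + 0.1946×143.58 + 0.1328×113.54 = 105.2239 per 100,000.
Difference = 155.1897 − 105.2239 = 49.9659.

49.97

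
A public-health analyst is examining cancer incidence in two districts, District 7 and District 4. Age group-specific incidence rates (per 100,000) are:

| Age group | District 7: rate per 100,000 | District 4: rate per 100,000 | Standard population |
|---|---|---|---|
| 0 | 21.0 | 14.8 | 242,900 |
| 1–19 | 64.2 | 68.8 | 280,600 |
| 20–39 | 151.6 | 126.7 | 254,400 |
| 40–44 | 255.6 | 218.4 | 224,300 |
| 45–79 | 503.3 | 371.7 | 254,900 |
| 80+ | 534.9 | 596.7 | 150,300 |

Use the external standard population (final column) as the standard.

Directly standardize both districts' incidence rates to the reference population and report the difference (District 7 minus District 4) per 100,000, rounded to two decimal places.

Standard total = 1,407,400; weights = 0.1726, 0.1994, 0.1808, 0.1594, 0.1811, 0.1068.
District 7: 0.1726×21.0 + 0.1994×64.2 + 0.1808×151.6 + 0.1594×255.6 + 0.1811×503.3 + 0.1068×534.9 = 232.8408 per 100,000.
District 4: 0.1726×14.8 + 0.1994×68.8 + 0.1808×126.7 + 0.1594×218.4 + 0.1811×371.7 + 0.1068×596.7 = 205.0235 per 100,000.
Difference = 232.8408 − 205.0235 = 27.8173.

27.82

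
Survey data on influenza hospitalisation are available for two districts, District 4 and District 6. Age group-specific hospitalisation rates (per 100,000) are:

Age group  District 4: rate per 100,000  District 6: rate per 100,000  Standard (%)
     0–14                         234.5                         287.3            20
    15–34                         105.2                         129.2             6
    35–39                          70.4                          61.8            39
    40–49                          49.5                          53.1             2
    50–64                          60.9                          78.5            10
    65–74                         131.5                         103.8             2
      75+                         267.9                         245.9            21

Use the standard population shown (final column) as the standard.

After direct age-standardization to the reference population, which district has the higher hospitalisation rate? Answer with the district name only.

Standard weights: 0.20, 0.06, 0.39, 0.02, 0.10, 0.02, 0.21.
District 4: 0.2000×234.5 + 0.0600×105.2 + 0.3900×70.4 + 0.0200×49.5 + 0.1000×60.9 + 0.0200×131.5 + 0.2100×267.9 = 146.6370 per 100,000.
District 6: 0.2000×287.3 + 0.0600×129.2 + 0.3900×61.8 + 0.0200×53.1 + 0.1000×78.5 + 0.0200×103.8 + 0.2100×245.9 = 151.9410 per 100,000.

District 6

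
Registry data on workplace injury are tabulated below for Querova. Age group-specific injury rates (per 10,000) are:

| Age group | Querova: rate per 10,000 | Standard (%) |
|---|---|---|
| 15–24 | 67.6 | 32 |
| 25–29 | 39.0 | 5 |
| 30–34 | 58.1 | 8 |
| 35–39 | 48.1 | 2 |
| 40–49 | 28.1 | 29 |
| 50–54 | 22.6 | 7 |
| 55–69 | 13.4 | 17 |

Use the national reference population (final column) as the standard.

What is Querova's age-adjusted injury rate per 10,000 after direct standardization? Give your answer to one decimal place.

41.2

Standard weights: 0.32, 0.05, 0.08, 0.02, 0.29, 0.07, 0.17.
Standardized rate: 0.3200×67.6 + 0.0500×39.0 + 0.0800×58.1 + 0.0200×48.1 + 0.2900×28.1 + 0.0700×22.6 + 0.1700×13.4 = 41.2010 per 10,000.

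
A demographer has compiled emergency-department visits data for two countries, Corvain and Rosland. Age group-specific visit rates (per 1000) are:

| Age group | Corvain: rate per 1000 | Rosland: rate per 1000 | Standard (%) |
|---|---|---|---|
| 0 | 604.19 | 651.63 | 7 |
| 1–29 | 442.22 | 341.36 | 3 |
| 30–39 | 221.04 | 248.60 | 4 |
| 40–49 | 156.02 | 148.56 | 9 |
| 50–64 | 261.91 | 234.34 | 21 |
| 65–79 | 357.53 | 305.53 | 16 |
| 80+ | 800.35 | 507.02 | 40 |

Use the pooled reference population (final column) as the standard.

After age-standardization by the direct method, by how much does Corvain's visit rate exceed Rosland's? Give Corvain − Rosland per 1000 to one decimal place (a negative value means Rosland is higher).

130.7

Standard weights: 0.07, 0.03, 0.04, 0.09, 0.21, 0.16, 0.40.
Corvain: 0.0700×604.19 + 0.0300×442.22 + 0.0400×221.04 + 0.0900×156.02 + 0.2100×261.91 + 0.1600×357.53 + 0.4000×800.35 = 510.7892 per 1000.
Rosland: 0.0700×651.63 + 0.0300×341.36 + 0.0400×248.60 + 0.0900×148.56 + 0.2100×234.34 + 0.1600×305.53 + 0.4000×507.02 = 380.0735 per 1000.
Difference = 510.7892 − 380.0735 = 130.7157.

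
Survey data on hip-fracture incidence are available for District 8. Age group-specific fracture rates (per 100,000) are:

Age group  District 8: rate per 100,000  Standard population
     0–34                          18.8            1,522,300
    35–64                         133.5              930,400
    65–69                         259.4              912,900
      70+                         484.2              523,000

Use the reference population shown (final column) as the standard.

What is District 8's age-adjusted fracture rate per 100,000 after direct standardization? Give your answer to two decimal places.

165.32

Standard total = 3,888,600; weights = 0.3915, 0.2393, 0.2348, 0.1345.
Standardized rate: 0.3915×18.8 + 0.2393×133.5 + 0.2348×259.4 + 0.1345×484.2 = 165.3218 per 100,000.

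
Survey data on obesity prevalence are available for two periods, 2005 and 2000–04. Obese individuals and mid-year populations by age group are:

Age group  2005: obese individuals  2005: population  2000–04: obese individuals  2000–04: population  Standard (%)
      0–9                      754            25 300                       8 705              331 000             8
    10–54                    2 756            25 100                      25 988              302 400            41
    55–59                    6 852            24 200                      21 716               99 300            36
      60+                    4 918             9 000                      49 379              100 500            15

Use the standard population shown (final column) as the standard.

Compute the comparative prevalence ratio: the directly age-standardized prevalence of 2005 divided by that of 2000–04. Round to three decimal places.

Age-specific rates per 1 000 for 2005: 29.802, 109.801, 283.140, 546.444.
For 2000–04: 26.299, 85.939, 218.691, 491.333.
Standard weights: 0.08, 0.41, 0.36, 0.15.
2005: 0.0800×29.802 + 0.4100×109.801 + 0.3600×283.140 + 0.1500×546.444 = 231.2998 per 1 000.
2000–04: 0.0800×26.299 + 0.4100×85.939 + 0.3600×218.691 + 0.1500×491.333 = 189.7677 per 1 000.
Ratio = 231.2998 ÷ 189.7677 = 1.21886.

1.219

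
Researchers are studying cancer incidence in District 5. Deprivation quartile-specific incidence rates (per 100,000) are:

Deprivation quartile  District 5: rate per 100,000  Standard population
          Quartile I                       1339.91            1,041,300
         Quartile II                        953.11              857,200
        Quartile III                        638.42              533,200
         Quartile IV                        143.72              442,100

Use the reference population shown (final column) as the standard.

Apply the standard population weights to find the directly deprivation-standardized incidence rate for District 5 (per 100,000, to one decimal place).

910.4

Standard total = 2,873,800; weights = 0.3623, 0.2983, 0.1855, 0.1538.
Standardized rate: 0.3623×1339.91 + 0.2983×953.11 + 0.1855×638.42 + 0.1538×143.72 = 910.3620 per 100,000.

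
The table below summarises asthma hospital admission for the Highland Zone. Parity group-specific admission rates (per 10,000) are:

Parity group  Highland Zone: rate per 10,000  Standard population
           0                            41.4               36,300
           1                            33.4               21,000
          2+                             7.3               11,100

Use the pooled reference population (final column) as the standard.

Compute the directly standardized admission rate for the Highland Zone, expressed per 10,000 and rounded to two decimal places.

Standard total = 68,400; weights = 0.5307, 0.3070, 0.1623.
Standardized rate: 0.5307×41.4 + 0.3070×33.4 + 0.1623×7.3 = 33.4101 per 10,000.

33.41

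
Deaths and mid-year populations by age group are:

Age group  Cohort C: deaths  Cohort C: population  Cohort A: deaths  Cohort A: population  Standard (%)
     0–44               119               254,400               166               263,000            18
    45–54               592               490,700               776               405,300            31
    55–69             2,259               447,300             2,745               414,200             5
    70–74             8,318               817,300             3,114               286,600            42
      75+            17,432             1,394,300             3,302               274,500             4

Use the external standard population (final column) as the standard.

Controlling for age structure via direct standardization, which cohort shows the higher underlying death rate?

Age-specific rates per 1,000 for Cohort C: 0.468, 1.206, 5.050, 10.177, 12.502.
For Cohort A: 0.631, 1.915, 6.627, 10.865, 12.029.
Standard weights: 0.18, 0.31, 0.05, 0.42, 0.04.
Cohort C: 0.1800×0.468 + 0.3100×1.206 + 0.0500×5.050 + 0.4200×10.177 + 0.0400×12.502 = 5.4853 per 1,000.
Cohort A: 0.1800×0.631 + 0.3100×1.915 + 0.0500×6.627 + 0.4200×10.865 + 0.0400×12.029 = 6.0831 per 1,000.
The crude rates (8.44 vs 6.15) would put Cohort C higher, but that reflects its age composition; once standardized to a common age structure, Cohort A has the higher underlying rate.

Cohort A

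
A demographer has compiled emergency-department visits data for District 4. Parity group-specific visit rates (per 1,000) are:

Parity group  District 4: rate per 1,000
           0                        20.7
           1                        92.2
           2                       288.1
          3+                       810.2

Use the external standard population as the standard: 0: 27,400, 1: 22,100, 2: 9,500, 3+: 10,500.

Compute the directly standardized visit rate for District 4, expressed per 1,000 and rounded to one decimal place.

199.3

Standard total = 69,500; weights = 0.3942, 0.3180, 0.1367, 0.1511.
Standardized rate: 0.3942×20.7 + 0.3180×92.2 + 0.1367×288.1 + 0.1511×810.2 = 199.2640 per 1,000.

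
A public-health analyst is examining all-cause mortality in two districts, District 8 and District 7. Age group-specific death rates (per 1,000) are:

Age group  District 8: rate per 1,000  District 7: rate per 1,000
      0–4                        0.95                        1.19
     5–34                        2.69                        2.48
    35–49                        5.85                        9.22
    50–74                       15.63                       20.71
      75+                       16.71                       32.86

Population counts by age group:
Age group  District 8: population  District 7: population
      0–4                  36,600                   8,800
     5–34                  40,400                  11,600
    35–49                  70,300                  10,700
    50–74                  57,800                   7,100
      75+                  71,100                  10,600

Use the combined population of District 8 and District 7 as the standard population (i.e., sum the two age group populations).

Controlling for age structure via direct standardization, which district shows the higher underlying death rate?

Combined standard total = 325,000; weights = 0.1397, 0.1600, 0.2492, 0.1997, 0.2514.
District 8: 0.1397×0.95 + 0.1600×2.69 + 0.2492×5.85 + 0.1997×15.63 + 0.2514×16.71 = 9.3429 per 1,000.
District 7: 0.1397×1.19 + 0.1600×2.48 + 0.2492×9.22 + 0.1997×20.71 + 0.2514×32.86 = 15.2571 per 1,000.

District 7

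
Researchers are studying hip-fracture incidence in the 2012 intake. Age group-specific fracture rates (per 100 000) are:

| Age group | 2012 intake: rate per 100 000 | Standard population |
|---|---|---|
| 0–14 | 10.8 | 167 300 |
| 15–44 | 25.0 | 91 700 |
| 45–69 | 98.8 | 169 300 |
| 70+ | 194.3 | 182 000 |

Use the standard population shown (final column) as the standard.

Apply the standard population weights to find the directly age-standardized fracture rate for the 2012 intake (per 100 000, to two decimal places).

92.07

Standard total = 610 300; weights = 0.2741, 0.1503, 0.2774, 0.2982.
Standardized rate: 0.2741×10.8 + 0.1503×25.0 + 0.2774×98.8 + 0.2982×194.3 = 92.0675 per 100 000.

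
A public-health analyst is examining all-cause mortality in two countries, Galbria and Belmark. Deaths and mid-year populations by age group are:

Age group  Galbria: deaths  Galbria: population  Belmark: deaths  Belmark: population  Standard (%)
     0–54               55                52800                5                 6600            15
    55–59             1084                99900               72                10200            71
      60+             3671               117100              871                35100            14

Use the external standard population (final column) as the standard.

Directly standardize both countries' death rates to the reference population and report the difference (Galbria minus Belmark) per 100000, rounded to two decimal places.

364.98

Age-specific rates per 100000 for Galbria: 104.17, 1085.09, 3134.93.
For Belmark: 75.76, 705.88, 2481.48.
Standard weights: 0.15, 0.71, 0.14.
Galbria: 0.1500×104.17 + 0.7100×1085.09 + 0.1400×3134.93 = 1224.9252 per 100000.
Belmark: 0.1500×75.76 + 0.7100×705.88 + 0.1400×2481.48 = 859.9475 per 100000.
Difference = 1224.9252 − 859.9475 = 364.9777.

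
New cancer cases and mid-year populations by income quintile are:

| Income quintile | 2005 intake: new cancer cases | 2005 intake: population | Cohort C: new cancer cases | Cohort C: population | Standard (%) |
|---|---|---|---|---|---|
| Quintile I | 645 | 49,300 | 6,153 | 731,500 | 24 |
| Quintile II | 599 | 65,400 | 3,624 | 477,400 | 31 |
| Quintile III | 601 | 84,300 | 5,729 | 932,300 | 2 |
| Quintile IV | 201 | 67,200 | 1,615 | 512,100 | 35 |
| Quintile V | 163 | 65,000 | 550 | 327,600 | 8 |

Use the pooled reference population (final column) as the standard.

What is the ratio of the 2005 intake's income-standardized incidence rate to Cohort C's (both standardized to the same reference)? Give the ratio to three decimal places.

1.285

Income-specific rates per 100,000 for the 2005 intake: 1308.32, 915.90, 712.93, 299.11, 250.77.
For Cohort C: 841.15, 759.11, 614.50, 315.37, 167.89.
Standard weights: 0.24, 0.31, 0.02, 0.35, 0.08.
The 2005 intake: 0.2400×1308.32 + 0.3100×915.90 + 0.0200×712.93 + 0.3500×299.11 + 0.0800×250.77 = 736.9332 per 100,000.
Cohort C: 0.2400×841.15 + 0.3100×759.11 + 0.0200×614.50 + 0.3500×315.37 + 0.0800×167.89 = 573.3002 per 100,000.
Ratio = 736.9332 ÷ 573.3002 = 1.28542.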